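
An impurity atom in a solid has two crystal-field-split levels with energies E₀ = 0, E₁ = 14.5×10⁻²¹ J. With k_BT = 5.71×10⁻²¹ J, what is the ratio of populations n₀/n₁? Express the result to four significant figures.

12.67

n₀/n₁ = exp[−(E₀−E₁)/kT] = exp(−(-14.5 ×10⁻²¹ J)/(5.71 ×10⁻²¹ J)) = exp(2.53940) = 12.67.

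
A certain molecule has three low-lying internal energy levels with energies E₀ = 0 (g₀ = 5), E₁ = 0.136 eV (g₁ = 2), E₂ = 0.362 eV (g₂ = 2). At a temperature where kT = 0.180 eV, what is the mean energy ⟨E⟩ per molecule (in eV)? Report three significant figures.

0.0362 eV

Eᵢ/kT = 0, 0.75556, 2.0111.
Z = Σ gᵢe^(−Eᵢ/kT) = 5·e^(−0) + 2·e^(−0.75556) + 2·e^(−2.0111) = 5.0000 + 0.93949 + 0.26768 = 6.2072.
⟨E⟩ = Σ Eᵢ gᵢe^(−Eᵢ/kT) / Z = (0·5.0000 + 0.136·0.93949 + 0.362·0.26768) / 6.2072 = 0.0362 eV.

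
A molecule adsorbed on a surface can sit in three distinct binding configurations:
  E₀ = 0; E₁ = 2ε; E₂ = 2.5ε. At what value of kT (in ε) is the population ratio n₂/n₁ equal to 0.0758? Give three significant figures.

0.194 ε

n₂/n₁ = exp[−(E₂−E₁)/kT] = 0.0758.
⇒ (E₂−E₁)/kT = ln(1/0.0758) = ln(13.193) = 2.5797.
kT = 0.5ε / 2.5797 = 0.194 ε.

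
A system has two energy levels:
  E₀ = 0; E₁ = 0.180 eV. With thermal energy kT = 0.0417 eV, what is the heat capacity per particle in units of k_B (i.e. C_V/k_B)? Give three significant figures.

Eᵢ/kT = 0, 4.3165.
Z = Σ e^(−Eᵢ/kT) = e^(−0) + e^(−4.3165) = 1.0000 + 0.013347 = 1.0133.
⟨E⟩ = 0.0023709 eV, ⟨E²⟩ = 0.00042677 eV².
C_V/k_B = (⟨E²⟩ − ⟨E⟩²)/(kT)² = (0.00042677 − 0.0000056212)/0.0017389 = 0.242.

0.242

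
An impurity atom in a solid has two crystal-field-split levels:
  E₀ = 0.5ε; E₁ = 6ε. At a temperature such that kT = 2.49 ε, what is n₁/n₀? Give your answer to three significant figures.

n₁/n₀ = exp[−(E₁−E₀)/kT] = exp(−(5.5ε)/(2.49ε)) = exp(-2.2088) = 0.110.

0.110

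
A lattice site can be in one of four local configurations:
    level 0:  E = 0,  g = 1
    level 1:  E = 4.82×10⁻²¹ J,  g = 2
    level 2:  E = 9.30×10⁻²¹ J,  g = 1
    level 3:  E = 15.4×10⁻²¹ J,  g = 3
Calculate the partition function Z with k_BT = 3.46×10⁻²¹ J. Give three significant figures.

Z = 1.60

Eᵢ/kT = 0, 1.3931, 2.6879, 4.4509.
Z = Σ gᵢe^(−Eᵢ/kT) = 1·e^(−0) + 2·e^(−1.3931) + 1·e^(−2.6879) + 3·e^(−4.4509) = 1.0000 + 0.49661 + 0.068024 + 0.035004 = 1.5996.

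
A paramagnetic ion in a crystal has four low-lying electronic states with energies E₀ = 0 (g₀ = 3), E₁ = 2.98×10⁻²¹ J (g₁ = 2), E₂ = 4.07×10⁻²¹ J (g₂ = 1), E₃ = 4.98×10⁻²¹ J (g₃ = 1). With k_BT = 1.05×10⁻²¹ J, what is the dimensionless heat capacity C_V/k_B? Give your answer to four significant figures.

0.4402

Eᵢ/kT = 0, 2.83810, 3.87619, 4.74286.
Z = Σ gᵢe^(−Eᵢ/kT) = 3·e^(−0) + 2·e^(−2.83810) + 1·e^(−3.87619) + 1·e^(−4.74286) = 3.00000 + 0.117074 + 0.0207297 + 0.00871369 = 3.14652.
⟨E⟩ = 0.151483, ⟨E²⟩ = 0.508229.
C_V/k_B = (⟨E²⟩ − ⟨E⟩²)/(kT)² = (0.508229 − 0.0229471)/1.10250 = 0.4402.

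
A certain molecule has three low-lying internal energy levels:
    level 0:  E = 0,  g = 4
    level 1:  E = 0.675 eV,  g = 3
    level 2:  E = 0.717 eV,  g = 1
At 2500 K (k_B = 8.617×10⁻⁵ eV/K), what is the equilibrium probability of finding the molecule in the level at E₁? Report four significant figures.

k_BT = 8.617×10⁻⁵ × 2500 K = 0.215425 eV.
Eᵢ/kT = 0, 3.13334, 3.32830.
Z = Σ gᵢe^(−Eᵢ/kT) = 4·e^(−0) + 3·e^(−3.13334) + 1·e^(−3.32830) = 4.00000 + 0.130716 + 0.0358540 = 4.16657.
P₁ = g₁ e^(−E₁/kT) / Z = 0.130716/4.16657 = 0.03137.

0.03137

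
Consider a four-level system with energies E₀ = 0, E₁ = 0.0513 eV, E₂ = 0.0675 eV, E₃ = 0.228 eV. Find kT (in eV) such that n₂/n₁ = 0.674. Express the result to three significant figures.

0.0411 eV

n₂/n₁ = exp[−(E₂−E₁)/kT] = 0.674.
⇒ (E₂−E₁)/kT = ln(1/0.674) = ln(1.4837) = 0.39454.
kT = 0.0162 eV / 0.39454 = 0.0411 eV.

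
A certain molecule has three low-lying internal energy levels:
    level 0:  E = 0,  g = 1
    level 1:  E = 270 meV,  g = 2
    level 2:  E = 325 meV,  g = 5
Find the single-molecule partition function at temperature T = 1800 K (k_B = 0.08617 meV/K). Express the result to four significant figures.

k_BT = 0.08617 × 1800 K = 155.106 meV.
Eᵢ/kT = 0, 1.74075, 2.09534.
Z = Σ gᵢe^(−Eᵢ/kT) = 1·e^(−0) + 2·e^(−1.74075) + 5·e^(−2.09534) = 1.00000 + 0.350778 + 0.615142 = 1.96592.

Z = 1.966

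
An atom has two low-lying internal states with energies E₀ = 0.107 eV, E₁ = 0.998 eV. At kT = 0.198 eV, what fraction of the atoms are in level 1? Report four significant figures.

0.01099

Eᵢ/kT = 0.540404, 5.04040.
Z = Σ e^(−Eᵢ/kT) = e^(−0.540404) + e^(−5.04040) = 0.582513 + 0.00647116 = 0.588984.
P₁ = e^(−E₁/kT) / Z = 0.00647116/0.588984 = 0.01099.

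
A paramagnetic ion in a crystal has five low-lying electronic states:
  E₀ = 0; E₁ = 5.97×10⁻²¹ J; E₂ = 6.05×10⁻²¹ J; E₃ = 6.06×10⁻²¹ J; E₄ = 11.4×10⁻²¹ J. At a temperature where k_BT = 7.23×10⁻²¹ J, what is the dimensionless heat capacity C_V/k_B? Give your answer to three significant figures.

0.249

Eᵢ/kT = 0, 0.82573, 0.83679, 0.83817, 1.5768.
Z = Σ e^(−Eᵢ/kT) = e^(−0) + e^(−0.82573) + e^(−0.83679) + e^(−0.83817) + e^(−1.5768) = 1.0000 + 0.43792 + 0.43310 + 0.43250 + 0.20664 = 2.5102.
⟨E⟩ = 4.0679, ⟨E²⟩ = 29.559.
C_V/k_B = (⟨E²⟩ − ⟨E⟩²)/(kT)² = (29.559 − 16.548)/52.273 = 0.249.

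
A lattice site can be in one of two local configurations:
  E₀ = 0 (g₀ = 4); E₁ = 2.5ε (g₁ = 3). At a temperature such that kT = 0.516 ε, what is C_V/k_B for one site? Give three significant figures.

0.137

Eᵢ/kT = 0, 4.8450.
Z = Σ gᵢe^(−Eᵢ/kT) = 4·e^(−0) + 3·e^(−4.8450) = 4.0000 + 0.023603 = 4.0236.
⟨E⟩ = 0.014665 ε, ⟨E²⟩ = 0.036663 ε².
C_V/k_B = (⟨E²⟩ − ⟨E⟩²)/(kT)² = (0.036663 − 0.00021506)/0.26626 = 0.137.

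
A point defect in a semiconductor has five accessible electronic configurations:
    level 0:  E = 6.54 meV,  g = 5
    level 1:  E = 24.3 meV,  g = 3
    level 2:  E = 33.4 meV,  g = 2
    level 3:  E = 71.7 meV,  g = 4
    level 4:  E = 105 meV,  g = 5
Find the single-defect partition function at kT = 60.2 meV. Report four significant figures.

Eᵢ/kT = 0.108638, 0.403654, 0.554817, 1.19103, 1.74419.
Z = Σ gᵢe^(−Eᵢ/kT) = 5·e^(−0.108638) + 3·e^(−0.403654) + 2·e^(−0.554817) + 4·e^(−1.19103) + 5·e^(−1.74419) = 4.48528 + 2.00363 + 1.14835 + 1.21563 + 0.873933 = 9.72682.

Z = 9.727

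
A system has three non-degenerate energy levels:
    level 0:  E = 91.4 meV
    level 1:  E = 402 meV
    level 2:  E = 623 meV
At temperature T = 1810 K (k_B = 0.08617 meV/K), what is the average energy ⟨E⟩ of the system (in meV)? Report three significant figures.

k_BT = 0.08617 × 1810 K = 155.97 meV.
Eᵢ/kT = 0.58601, 2.5774, 3.9944.
Z = Σ e^(−Eᵢ/kT) = e^(−0.58601) + e^(−2.5774) + e^(−3.9944) = 0.55654 + 0.075971 + 0.018418 = 0.65093.
⟨E⟩ = Σ Eᵢ e^(−Eᵢ/kT) / Z = (91.4·0.55654 + 402·0.075971 + 623·0.018418) / 0.65093 = 143 meV.

143 meV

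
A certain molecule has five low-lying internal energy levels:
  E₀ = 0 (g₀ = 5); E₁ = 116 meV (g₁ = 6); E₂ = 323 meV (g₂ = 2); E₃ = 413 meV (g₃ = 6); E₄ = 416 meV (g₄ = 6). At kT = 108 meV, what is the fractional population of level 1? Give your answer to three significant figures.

Eᵢ/kT = 0, 1.0741, 2.9907, 3.8241, 3.8519.
Z = Σ gᵢe^(−Eᵢ/kT) = 5·e^(−0) + 6·e^(−1.0741) + 2·e^(−2.9907) + 6·e^(−3.8241) + 6·e^(−3.8519) = 5.0000 + 2.0496 + 0.10050 + 0.13103 + 0.12744 = 7.4086.
P₁ = g₁ e^(−E₁/kT) / Z = 2.0496/7.4086 = 0.277.

0.277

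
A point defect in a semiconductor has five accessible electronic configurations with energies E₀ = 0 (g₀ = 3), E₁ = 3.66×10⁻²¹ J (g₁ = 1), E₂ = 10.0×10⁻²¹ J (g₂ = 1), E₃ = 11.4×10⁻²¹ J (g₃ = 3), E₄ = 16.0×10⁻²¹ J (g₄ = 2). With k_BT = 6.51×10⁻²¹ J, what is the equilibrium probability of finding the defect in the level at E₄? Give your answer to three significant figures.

Eᵢ/kT = 0, 0.56221, 1.5361, 1.7512, 2.4578.
Z = Σ gᵢe^(−Eᵢ/kT) = 3·e^(−0) + 1·e^(−0.56221) + 1·e^(−1.5361) + 3·e^(−1.7512) + 2·e^(−2.4578) = 3.0000 + 0.56995 + 0.21522 + 0.52070 + 0.17125 = 4.4771.
P₄ = g₄ e^(−E₄/kT) / Z = 0.17125/4.4771 = 0.0383.

0.0383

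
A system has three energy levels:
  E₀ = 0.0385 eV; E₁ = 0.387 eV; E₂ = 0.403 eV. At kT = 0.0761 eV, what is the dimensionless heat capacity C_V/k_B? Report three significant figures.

0.391

Eᵢ/kT = 0.50591, 5.0854, 5.2957.
Z = Σ e^(−Eᵢ/kT) = e^(−0.50591) + e^(−5.0854) + e^(−5.2957) = 0.60296 + 0.0061864 + 0.0050131 = 0.61416.
⟨E⟩ = 0.044986 eV, ⟨E²⟩ = 0.0042895 eV².
C_V/k_B = (⟨E²⟩ − ⟨E⟩²)/(kT)² = (0.0042895 − 0.0020237)/0.0057912 = 0.391.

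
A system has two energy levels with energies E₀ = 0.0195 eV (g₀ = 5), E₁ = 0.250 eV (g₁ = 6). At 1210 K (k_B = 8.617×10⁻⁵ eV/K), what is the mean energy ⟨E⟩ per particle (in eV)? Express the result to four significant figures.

k_BT = 8.617×10⁻⁵ × 1210 K = 0.104266 eV.
Eᵢ/kT = 0.187022, 2.39771.
Z = Σ gᵢe^(−Eᵢ/kT) = 5·e^(−0.187022) + 6·e^(−2.39771) = 4.14713 + 0.545556 = 4.69269.
⟨E⟩ = Σ Eᵢ gᵢe^(−Eᵢ/kT) / Z = (0.0195·4.14713 + 0.250·0.545556) / 4.69269 = 0.04630 eV.

0.04630 eV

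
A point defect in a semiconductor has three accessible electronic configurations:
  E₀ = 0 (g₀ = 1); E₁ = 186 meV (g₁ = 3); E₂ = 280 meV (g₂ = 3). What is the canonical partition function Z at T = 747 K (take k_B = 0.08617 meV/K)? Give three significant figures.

Z = 1.21

k_BT = 0.08617 × 747 K = 64.369 meV.
Eᵢ/kT = 0, 2.8896, 4.3499.
Z = Σ gᵢe^(−Eᵢ/kT) = 1·e^(−0) + 3·e^(−2.8896) + 3·e^(−4.3499) = 1.0000 + 0.16680 + 0.038724 = 1.2055.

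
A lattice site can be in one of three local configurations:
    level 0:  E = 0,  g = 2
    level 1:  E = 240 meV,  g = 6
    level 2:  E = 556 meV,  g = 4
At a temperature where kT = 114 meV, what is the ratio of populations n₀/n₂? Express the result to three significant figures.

65.6

n₀/n₂ = (g₀/g₂) exp[−(E₀−E₂)/kT] = (2/4) × exp(−(-556 meV)/(114 meV)) = (2/4) × exp(4.8772) = 65.6.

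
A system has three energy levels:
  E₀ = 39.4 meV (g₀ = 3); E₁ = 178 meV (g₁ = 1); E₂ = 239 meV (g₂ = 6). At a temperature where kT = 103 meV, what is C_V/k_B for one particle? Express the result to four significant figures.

0.6600

Eᵢ/kT = 0.382524, 1.72816, 2.32039.
Z = Σ gᵢe^(−Eᵢ/kT) = 3·e^(−0.382524) + 1·e^(−1.72816) + 6·e^(−2.32039) = 2.04641 + 0.177611 + 0.589412 = 2.81343.
⟨E⟩ = 89.9659 meV, ⟨E²⟩ = 15096.2 meV².
C_V/k_B = (⟨E²⟩ − ⟨E⟩²)/(kT)² = (15096.2 − 8093.86)/10609.0 = 0.6600.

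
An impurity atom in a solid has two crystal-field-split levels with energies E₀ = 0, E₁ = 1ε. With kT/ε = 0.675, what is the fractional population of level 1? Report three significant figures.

Eᵢ/kT = 0, 1.4815.
Z = Σ e^(−Eᵢ/kT) = e^(−0) + e^(−1.4815) = 1.0000 + 0.22730 = 1.2273.
P₁ = e^(−E₁/kT) / Z = 0.22730/1.2273 = 0.185.

0.185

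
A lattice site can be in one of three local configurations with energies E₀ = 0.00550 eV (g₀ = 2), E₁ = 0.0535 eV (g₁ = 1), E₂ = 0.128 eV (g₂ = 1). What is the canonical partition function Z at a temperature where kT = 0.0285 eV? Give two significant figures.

Eᵢ/kT = 0.1930, 1.877, 4.491.
Z = Σ gᵢe^(−Eᵢ/kT) = 2·e^(−0.1930) + 1·e^(−1.877) + 1·e^(−4.491) = 1.649 + 0.1530 + 0.01121 = 1.813.

Z = 1.8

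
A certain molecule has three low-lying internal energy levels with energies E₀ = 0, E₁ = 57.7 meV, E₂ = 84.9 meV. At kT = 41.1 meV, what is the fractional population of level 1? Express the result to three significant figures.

0.179

Eᵢ/kT = 0, 1.4039, 2.0657.
Z = Σ e^(−Eᵢ/kT) = e^(−0) + e^(−1.4039) + e^(−2.0657) = 1.0000 + 0.24564 + 0.12673 = 1.3724.
P₁ = e^(−E₁/kT) / Z = 0.24564/1.3724 = 0.179.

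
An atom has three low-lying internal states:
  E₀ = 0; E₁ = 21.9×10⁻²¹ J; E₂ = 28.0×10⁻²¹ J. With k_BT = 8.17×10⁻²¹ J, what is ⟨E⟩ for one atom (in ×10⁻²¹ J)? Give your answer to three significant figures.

Eᵢ/kT = 0, 2.6805, 3.4272.
Z = Σ e^(−Eᵢ/kT) = e^(−0) + e^(−2.6805) + e^(−3.4272) = 1.0000 + 0.068529 + 0.032478 = 1.1010.
⟨E⟩ = Σ Eᵢ e^(−Eᵢ/kT) / Z = (0·1.0000 + 21.9·0.068529 + 28.0·0.032478) / 1.1010 = 2.19 ×10⁻²¹ J.

2.19 ×10⁻²¹ J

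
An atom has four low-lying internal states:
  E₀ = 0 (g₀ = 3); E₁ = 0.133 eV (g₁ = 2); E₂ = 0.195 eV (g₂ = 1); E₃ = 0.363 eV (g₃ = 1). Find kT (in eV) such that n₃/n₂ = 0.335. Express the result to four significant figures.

n₃/n₂ = (g₃/g₂) exp[−(E₃−E₂)/kT] = 0.335.
⇒ (E₃−E₂)/kT = ln((1/1)/0.335) = ln(2.98507) = 1.09362.
kT = 0.168 eV / 1.09362 = 0.1536 eV.

0.1536 eV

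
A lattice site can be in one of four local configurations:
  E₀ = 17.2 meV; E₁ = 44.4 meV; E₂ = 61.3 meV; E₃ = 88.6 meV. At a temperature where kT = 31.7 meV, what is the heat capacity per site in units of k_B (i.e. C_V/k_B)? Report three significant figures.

0.463

Eᵢ/kT = 0.54259, 1.4006, 1.9338, 2.7950.
Z = Σ e^(−Eᵢ/kT) = e^(−0.54259) + e^(−1.4006) + e^(−1.9338) + e^(−2.7950) = 0.58124 + 0.24645 + 0.14460 + 0.061115 = 1.0334.
⟨E⟩ = 34.080 meV, ⟨E²⟩ = 1626.6 meV².
C_V/k_B = (⟨E²⟩ − ⟨E⟩²)/(kT)² = (1626.6 − 1161.4)/1004.9 = 0.463.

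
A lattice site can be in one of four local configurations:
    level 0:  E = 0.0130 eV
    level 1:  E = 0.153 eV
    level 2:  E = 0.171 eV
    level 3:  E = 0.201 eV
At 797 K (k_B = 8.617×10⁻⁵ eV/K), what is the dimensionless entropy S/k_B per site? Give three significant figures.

0.778

k_BT = 8.617×10⁻⁵ × 797 K = 0.068677 eV.
Eᵢ/kT = 0.18929, 2.2278, 2.4899, 2.9267.
Z = Σ e^(−Eᵢ/kT) = e^(−0.18929) + e^(−2.2278) + e^(−2.4899) + e^(−2.9267) = 0.82755 + 0.10777 + 0.082918 + 0.053574 = 1.0718.
⟨E⟩ = Σ EᵢPᵢ = 0.048698 eV.
S/k_B = ln Z + ⟨E⟩/kT = ln(1.0718) + 0.048698/0.068677 = 0.069339 + 0.70909 = 0.778.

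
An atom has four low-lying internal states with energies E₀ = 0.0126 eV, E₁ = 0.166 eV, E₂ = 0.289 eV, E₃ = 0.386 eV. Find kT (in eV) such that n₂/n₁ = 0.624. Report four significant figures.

n₂/n₁ = exp[−(E₂−E₁)/kT] = 0.624.
⇒ (E₂−E₁)/kT = ln(1/0.624) = ln(1.60256) = 0.471602.
kT = 0.123 eV / 0.471602 = 0.2608 eV.

0.2608 eV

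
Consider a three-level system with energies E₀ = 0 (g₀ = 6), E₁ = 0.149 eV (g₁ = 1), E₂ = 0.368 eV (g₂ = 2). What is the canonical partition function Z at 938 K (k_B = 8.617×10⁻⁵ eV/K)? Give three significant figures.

Z = 6.18

k_BT = 8.617×10⁻⁵ × 938 K = 0.080827 eV.
Eᵢ/kT = 0, 1.8434, 4.5529.
Z = Σ gᵢe^(−Eᵢ/kT) = 6·e^(−0) + 1·e^(−1.8434) + 2·e^(−4.5529) = 6.0000 + 0.15828 + 0.021073 = 6.1794.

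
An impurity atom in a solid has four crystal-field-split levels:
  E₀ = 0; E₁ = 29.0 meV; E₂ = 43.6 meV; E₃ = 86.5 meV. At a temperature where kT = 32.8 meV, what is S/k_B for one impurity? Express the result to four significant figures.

Eᵢ/kT = 0, 0.884146, 1.32927, 2.63720.
Z = Σ e^(−Eᵢ/kT) = e^(−0) + e^(−0.884146) + e^(−1.32927) + e^(−2.63720) = 1.00000 + 0.413067 + 0.264670 + 0.0715614 = 1.74930.
⟨E⟩ = Σ EᵢPᵢ = 16.9831 meV.
S/k_B = ln Z + ⟨E⟩/kT = ln(1.74930) + 16.9831/32.8 = 0.559216 + 0.517777 = 1.077.

1.077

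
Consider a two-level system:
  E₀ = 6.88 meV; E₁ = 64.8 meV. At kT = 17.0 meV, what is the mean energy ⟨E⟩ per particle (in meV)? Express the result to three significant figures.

8.74 meV

Eᵢ/kT = 0.40471, 3.8118.
Z = Σ e^(−Eᵢ/kT) = e^(−0.40471) + e^(−3.8118) = 0.66717 + 0.022108 = 0.68928.
⟨E⟩ = Σ Eᵢ e^(−Eᵢ/kT) / Z = (6.88·0.66717 + 64.8·0.022108) / 0.68928 = 8.74 meV.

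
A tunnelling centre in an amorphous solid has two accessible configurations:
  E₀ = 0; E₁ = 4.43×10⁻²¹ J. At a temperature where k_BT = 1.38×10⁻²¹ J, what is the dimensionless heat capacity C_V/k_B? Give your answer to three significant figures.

0.384

Eᵢ/kT = 0, 3.2101.
Z = Σ e^(−Eᵢ/kT) = e^(−0) + e^(−3.2101) = 1.0000 + 0.040353 = 1.0404.
⟨E⟩ = 0.17182, ⟨E²⟩ = 0.76117.
C_V/k_B = (⟨E²⟩ − ⟨E⟩²)/(kT)² = (0.76117 − 0.029522)/1.9044 = 0.384.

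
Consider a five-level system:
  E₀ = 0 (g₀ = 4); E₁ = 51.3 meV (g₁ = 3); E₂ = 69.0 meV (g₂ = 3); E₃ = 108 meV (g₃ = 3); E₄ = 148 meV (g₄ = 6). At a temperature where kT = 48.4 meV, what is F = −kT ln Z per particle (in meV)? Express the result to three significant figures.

Eᵢ/kT = 0, 1.0599, 1.4256, 2.2314, 3.0579.
Z = Σ gᵢe^(−Eᵢ/kT) = 4·e^(−0) + 3·e^(−1.0599) + 3·e^(−1.4256) + 3·e^(−2.2314) + 6·e^(−3.0579) = 4.0000 + 1.0395 + 0.72109 + 0.32213 + 0.28192 = 6.3646.
F = −kT ln Z = −48.4 × ln(6.3646) = −48.4 × 1.8508 = -89.6 meV.

-89.6 meV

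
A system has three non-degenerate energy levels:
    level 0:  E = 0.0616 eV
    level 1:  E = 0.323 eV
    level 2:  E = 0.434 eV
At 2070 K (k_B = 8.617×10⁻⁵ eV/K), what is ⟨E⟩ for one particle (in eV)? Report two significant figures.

k_BT = 8.617×10⁻⁵ × 2070 K = 0.1784 eV.
Eᵢ/kT = 0.3453, 1.811, 2.433.
Z = Σ e^(−Eᵢ/kT) = e^(−0.3453) + e^(−1.811) + e^(−2.433) = 0.7080 + 0.1635 + 0.08777 = 0.9593.
⟨E⟩ = Σ Eᵢ e^(−Eᵢ/kT) / Z = (0.0616·0.7080 + 0.323·0.1635 + 0.434·0.08777) / 0.9593 = 0.14 eV.

0.14 eV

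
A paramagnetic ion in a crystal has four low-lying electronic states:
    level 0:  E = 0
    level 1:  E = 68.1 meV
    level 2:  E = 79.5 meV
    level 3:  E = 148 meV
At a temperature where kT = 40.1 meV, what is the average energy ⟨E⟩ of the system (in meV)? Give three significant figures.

Eᵢ/kT = 0, 1.6983, 1.9825, 3.6908.
Z = Σ e^(−Eᵢ/kT) = e^(−0) + e^(−1.6983) + e^(−1.9825) + e^(−3.6908) = 1.0000 + 0.18299 + 0.13772 + 0.024952 = 1.3457.
⟨E⟩ = Σ Eᵢ e^(−Eᵢ/kT) / Z = (0·1.0000 + 68.1·0.18299 + 79.5·0.13772 + 148·0.024952) / 1.3457 = 20.1 meV.

20.1 meV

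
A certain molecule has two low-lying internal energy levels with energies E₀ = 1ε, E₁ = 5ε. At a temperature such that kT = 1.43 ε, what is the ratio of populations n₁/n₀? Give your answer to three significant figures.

n₁/n₀ = exp[−(E₁−E₀)/kT] = exp(−(4ε)/(1.43ε)) = exp(-2.7972) = 0.0610.

0.0610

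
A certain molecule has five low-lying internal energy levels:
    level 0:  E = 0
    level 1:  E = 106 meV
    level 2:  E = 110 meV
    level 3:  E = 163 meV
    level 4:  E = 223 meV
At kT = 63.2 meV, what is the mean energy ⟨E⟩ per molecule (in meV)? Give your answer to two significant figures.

40 meV

Eᵢ/kT = 0, 1.677, 1.741, 2.579, 3.528.
Z = Σ e^(−Eᵢ/kT) = e^(−0) + e^(−1.677) + e^(−1.741) + e^(−2.579) + e^(−3.528) = 1.000 + 0.1869 + 0.1753 + 0.07585 + 0.02936 = 1.467.
⟨E⟩ = Σ Eᵢ e^(−Eᵢ/kT) / Z = (0·1.000 + 106·0.1869 + 110·0.1753 + 163·0.07585 + 223·0.02936) / 1.467 = 40 meV.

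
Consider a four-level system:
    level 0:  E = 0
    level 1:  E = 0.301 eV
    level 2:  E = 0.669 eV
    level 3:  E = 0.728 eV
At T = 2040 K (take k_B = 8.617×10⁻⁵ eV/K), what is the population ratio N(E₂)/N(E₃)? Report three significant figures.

k_BT = 8.617×10⁻⁵ × 2040 K = 0.17579 eV.
n₂/n₃ = exp[−(E₂−E₃)/kT] = exp(−(-0.059 eV)/(0.17579 eV)) = exp(0.33563) = 1.40.

1.40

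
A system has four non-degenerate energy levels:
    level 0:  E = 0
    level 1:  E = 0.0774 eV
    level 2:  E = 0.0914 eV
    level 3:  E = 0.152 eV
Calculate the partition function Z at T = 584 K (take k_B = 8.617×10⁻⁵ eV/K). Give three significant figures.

k_BT = 8.617×10⁻⁵ × 584 K = 0.050323 eV.
Eᵢ/kT = 0, 1.5381, 1.8163, 3.0205.
Z = Σ e^(−Eᵢ/kT) = e^(−0) + e^(−1.5381) + e^(−1.8163) + e^(−3.0205) = 1.0000 + 0.21479 + 0.16263 + 0.048777 = 1.4262.

Z = 1.43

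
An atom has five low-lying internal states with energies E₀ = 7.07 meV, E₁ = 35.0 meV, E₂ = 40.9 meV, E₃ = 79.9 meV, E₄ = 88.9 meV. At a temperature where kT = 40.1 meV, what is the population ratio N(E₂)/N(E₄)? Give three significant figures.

3.31

n₂/n₄ = exp[−(E₂−E₄)/kT] = exp(−(-48.0 meV)/(40.1 meV)) = exp(1.1970) = 3.31.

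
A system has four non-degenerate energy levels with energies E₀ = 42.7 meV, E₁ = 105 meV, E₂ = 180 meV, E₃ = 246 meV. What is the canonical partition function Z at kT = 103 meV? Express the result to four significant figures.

Z = 1.287

Eᵢ/kT = 0.414563, 1.01942, 1.74757, 2.38835.
Z = Σ e^(−Eᵢ/kT) = e^(−0.414563) + e^(−1.01942) + e^(−1.74757) + e^(−2.38835) = 0.660629 + 0.360804 + 0.174197 + 0.0917810 = 1.28741.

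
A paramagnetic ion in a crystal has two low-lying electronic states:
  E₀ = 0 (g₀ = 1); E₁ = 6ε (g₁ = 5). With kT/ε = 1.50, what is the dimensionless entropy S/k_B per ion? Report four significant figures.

Eᵢ/kT = 0, 4.00000.
Z = Σ gᵢe^(−Eᵢ/kT) = 1·e^(−0) + 5·e^(−4.00000) = 1.00000 + 0.0915782 = 1.09158.
⟨E⟩ = Σ EᵢPᵢ = 0.503371 ε.
S/k_B = ln Z + ⟨E⟩/kT = ln(1.09158) + 0.503371/1.50 = 0.0876262 + 0.335581 = 0.4232.

0.4232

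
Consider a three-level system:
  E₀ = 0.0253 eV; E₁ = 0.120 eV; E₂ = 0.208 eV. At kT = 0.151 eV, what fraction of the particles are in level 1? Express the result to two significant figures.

Eᵢ/kT = 0.1675, 0.7947, 1.377.
Z = Σ e^(−Eᵢ/kT) = e^(−0.1675) + e^(−0.7947) + e^(−1.377) = 0.8458 + 0.4517 + 0.2523 = 1.550.
P₁ = e^(−E₁/kT) / Z = 0.4517/1.550 = 0.29.

0.29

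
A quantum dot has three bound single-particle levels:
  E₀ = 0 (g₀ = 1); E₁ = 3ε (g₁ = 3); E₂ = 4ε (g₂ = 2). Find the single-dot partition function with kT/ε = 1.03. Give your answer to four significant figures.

Z = 1.204

Eᵢ/kT = 0, 2.91262, 3.88350.
Z = Σ gᵢe^(−Eᵢ/kT) = 1·e^(−0) + 3·e^(−2.91262) + 2·e^(−3.88350) = 1.00000 + 0.163000 + 0.0411573 = 1.20416.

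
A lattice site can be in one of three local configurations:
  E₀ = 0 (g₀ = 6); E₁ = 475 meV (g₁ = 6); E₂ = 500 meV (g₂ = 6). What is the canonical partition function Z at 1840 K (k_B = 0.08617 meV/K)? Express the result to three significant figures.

k_BT = 0.08617 × 1840 K = 158.55 meV.
Eᵢ/kT = 0, 2.9959, 3.1536.
Z = Σ gᵢe^(−Eᵢ/kT) = 6·e^(−0) + 6·e^(−2.9959) + 6·e^(−3.1536) = 6.0000 + 0.29995 + 0.25619 = 6.5561.

Z = 6.56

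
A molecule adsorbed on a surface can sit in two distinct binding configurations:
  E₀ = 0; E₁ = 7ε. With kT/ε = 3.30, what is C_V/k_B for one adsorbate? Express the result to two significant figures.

0.43

Eᵢ/kT = 0, 2.121.
Z = Σ e^(−Eᵢ/kT) = e^(−0) + e^(−2.121) = 1.000 + 0.1199 = 1.120.
⟨E⟩ = 0.7494 ε, ⟨E²⟩ = 5.246 ε².
C_V/k_B = (⟨E²⟩ − ⟨E⟩²)/(kT)² = (5.246 − 0.5616)/10.89 = 0.43.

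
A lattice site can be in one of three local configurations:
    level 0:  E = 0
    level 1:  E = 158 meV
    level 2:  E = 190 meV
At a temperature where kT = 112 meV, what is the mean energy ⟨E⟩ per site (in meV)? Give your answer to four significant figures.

51.41 meV

Eᵢ/kT = 0, 1.41071, 1.69643.
Z = Σ e^(−Eᵢ/kT) = e^(−0) + e^(−1.41071) + e^(−1.69643) = 1.00000 + 0.243970 + 0.183337 = 1.42731.
⟨E⟩ = Σ Eᵢ e^(−Eᵢ/kT) / Z = (0·1.00000 + 158·0.243970 + 190·0.183337) / 1.42731 = 51.41 meV.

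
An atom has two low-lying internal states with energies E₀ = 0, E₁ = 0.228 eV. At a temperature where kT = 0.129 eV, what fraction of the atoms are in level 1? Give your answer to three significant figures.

0.146

Eᵢ/kT = 0, 1.7674.
Z = Σ e^(−Eᵢ/kT) = e^(−0) + e^(−1.7674) = 1.0000 + 0.17078 = 1.1708.
P₁ = e^(−E₁/kT) / Z = 0.17078/1.1708 = 0.146.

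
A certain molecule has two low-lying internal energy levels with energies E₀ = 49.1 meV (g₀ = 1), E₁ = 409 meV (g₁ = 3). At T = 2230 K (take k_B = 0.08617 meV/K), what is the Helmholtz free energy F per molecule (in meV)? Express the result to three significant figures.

-23.8 meV

k_BT = 0.08617 × 2230 K = 192.16 meV.
Eᵢ/kT = 0.25552, 2.1284.
Z = Σ gᵢe^(−Eᵢ/kT) = 1·e^(−0.25552) + 3·e^(−2.1284) = 0.77451 + 0.35708 = 1.1316.
F = −kT ln Z = −192.16 × ln(1.1316) = −192.16 × 0.12363 = -23.8 meV.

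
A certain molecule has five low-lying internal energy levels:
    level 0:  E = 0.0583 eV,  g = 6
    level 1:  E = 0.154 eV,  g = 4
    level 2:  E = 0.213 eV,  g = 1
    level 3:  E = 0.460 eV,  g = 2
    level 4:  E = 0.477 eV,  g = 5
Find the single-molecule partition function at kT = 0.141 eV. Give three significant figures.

Z = 5.78

Eᵢ/kT = 0.41348, 1.0922, 1.5106, 3.2624, 3.3830.
Z = Σ gᵢe^(−Eᵢ/kT) = 6·e^(−0.41348) + 4·e^(−1.0922) + 1·e^(−1.5106) + 2·e^(−3.2624) + 5·e^(−3.3830) = 3.9681 + 1.3419 + 0.22078 + 0.076593 + 0.16973 = 5.7771.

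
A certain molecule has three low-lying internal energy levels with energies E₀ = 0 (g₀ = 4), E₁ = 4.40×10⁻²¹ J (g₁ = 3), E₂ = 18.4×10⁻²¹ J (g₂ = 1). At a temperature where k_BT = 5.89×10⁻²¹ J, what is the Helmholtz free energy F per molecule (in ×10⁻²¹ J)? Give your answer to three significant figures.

Eᵢ/kT = 0, 0.74703, 3.1239.
Z = Σ gᵢe^(−Eᵢ/kT) = 4·e^(−0) + 3·e^(−0.74703) + 1·e^(−3.1239) = 4.0000 + 1.4213 + 0.043985 = 5.4653.
F = −kT ln Z = −5.89 × ln(5.4653) = −5.89 × 1.6984 = -10.0 ×10⁻²¹ J.

-10.0 ×10⁻²¹ J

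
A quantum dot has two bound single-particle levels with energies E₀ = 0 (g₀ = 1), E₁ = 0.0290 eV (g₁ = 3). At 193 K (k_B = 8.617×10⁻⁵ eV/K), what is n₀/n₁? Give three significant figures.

1.91

k_BT = 8.617×10⁻⁵ × 193 K = 0.016631 eV.
n₀/n₁ = (g₀/g₁) exp[−(E₀−E₁)/kT] = (1/3) × exp(−(-0.0290 eV)/(0.016631 eV)) = (1/3) × exp(1.7437) = 1.91.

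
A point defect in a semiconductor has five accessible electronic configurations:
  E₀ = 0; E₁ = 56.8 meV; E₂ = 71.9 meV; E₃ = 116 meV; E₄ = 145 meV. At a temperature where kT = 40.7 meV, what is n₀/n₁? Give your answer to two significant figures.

4.0

n₀/n₁ = exp[−(E₀−E₁)/kT] = exp(−(-56.8 meV)/(40.7 meV)) = exp(1.396) = 4.0.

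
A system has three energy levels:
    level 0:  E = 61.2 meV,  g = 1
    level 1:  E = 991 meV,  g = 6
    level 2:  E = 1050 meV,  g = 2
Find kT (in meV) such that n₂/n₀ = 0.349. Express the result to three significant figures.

n₂/n₀ = (g₂/g₀) exp[−(E₂−E₀)/kT] = 0.349.
⇒ (E₂−E₀)/kT = ln((2/1)/0.349) = ln(5.7307) = 1.7458.
kT = 988.8 meV / 1.7458 = 566 meV.

566 meV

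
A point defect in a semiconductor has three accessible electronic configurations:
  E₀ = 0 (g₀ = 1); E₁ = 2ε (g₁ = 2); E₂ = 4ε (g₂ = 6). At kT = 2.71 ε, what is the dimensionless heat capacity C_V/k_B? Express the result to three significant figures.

Eᵢ/kT = 0, 0.73801, 1.4760.
Z = Σ gᵢe^(−Eᵢ/kT) = 1·e^(−0) + 2·e^(−0.73801) + 6·e^(−1.4760) = 1.0000 + 0.95613 + 1.3713 = 3.3274.
⟨E⟩ = 2.2232 ε, ⟨E²⟩ = 7.7434 ε².
C_V/k_B = (⟨E²⟩ − ⟨E⟩²)/(kT)² = (7.7434 − 4.9426)/7.3441 = 0.381.

0.381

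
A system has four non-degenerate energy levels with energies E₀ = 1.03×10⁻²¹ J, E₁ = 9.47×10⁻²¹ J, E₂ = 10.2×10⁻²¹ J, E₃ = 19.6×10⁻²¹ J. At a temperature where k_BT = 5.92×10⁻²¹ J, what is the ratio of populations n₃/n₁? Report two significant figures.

0.18

n₃/n₁ = exp[−(E₃−E₁)/kT] = exp(−(10.13 ×10⁻²¹ J)/(5.92 ×10⁻²¹ J)) = exp(-1.711) = 0.18.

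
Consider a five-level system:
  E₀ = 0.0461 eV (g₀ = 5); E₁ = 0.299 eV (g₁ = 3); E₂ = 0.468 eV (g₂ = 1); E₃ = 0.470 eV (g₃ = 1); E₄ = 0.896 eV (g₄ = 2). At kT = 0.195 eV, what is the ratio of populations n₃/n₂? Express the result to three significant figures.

n₃/n₂ = (g₃/g₂) exp[−(E₃−E₂)/kT] = (1/1) × exp(−(0.002 eV)/(0.195 eV)) = (1/1) × exp(-0.010256) = 0.990.

0.990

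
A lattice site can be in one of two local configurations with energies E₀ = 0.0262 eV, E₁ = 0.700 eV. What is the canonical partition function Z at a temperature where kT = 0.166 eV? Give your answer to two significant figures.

Z = 0.87

Eᵢ/kT = 0.1578, 4.217.
Z = Σ e^(−Eᵢ/kT) = e^(−0.1578) + e^(−4.217) = 0.8540 + 0.01474 = 0.8687.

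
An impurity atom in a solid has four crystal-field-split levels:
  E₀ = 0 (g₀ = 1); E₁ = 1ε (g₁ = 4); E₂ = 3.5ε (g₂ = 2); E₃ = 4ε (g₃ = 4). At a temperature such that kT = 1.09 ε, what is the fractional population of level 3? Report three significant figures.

Eᵢ/kT = 0, 0.91743, 3.2110, 3.6697.
Z = Σ gᵢe^(−Eᵢ/kT) = 1·e^(−0) + 4·e^(−0.91743) + 2·e^(−3.2110) + 4·e^(−3.6697) = 1.0000 + 1.5982 + 0.080633 + 0.10194 = 2.7808.
P₃ = g₃ e^(−E₃/kT) / Z = 0.10194/2.7808 = 0.0367.

0.0367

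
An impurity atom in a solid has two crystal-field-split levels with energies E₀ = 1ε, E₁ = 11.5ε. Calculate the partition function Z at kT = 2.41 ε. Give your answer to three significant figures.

Eᵢ/kT = 0.41494, 4.7718.
Z = Σ e^(−Eᵢ/kT) = e^(−0.41494) + e^(−4.7718) = 0.66038 + 0.0084651 = 0.66885.

Z = 0.669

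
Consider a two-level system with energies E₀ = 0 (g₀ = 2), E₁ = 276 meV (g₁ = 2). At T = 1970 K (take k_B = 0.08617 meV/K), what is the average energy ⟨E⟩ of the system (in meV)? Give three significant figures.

45.4 meV

k_BT = 0.08617 × 1970 K = 169.75 meV.
Eᵢ/kT = 0, 1.6259.
Z = Σ gᵢe^(−Eᵢ/kT) = 2·e^(−0) + 2·e^(−1.6259) = 2.0000 + 0.39347 = 2.3935.
⟨E⟩ = Σ Eᵢ gᵢe^(−Eᵢ/kT) / Z = (0·2.0000 + 276·0.39347) / 2.3935 = 45.4 meV.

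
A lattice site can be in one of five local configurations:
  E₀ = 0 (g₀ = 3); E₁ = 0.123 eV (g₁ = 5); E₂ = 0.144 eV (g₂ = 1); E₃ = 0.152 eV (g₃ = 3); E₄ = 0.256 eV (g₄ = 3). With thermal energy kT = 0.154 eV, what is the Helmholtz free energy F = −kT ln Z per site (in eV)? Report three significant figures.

-0.307 eV

Eᵢ/kT = 0, 0.79870, 0.93506, 0.98701, 1.6623.
Z = Σ gᵢe^(−Eᵢ/kT) = 3·e^(−0) + 5·e^(−0.79870) + 1·e^(−0.93506) + 3·e^(−0.98701) + 3·e^(−1.6623) = 3.0000 + 2.2496 + 0.39256 + 1.1181 + 0.56911 = 7.3294.
F = −kT ln Z = −0.154 × ln(7.3294) = −0.154 × 1.9919 = -0.307 eV.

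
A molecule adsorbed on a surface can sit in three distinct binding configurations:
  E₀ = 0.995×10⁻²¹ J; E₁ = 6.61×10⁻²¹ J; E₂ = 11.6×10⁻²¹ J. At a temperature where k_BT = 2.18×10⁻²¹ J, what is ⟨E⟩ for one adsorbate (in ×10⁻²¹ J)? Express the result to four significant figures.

Eᵢ/kT = 0.456422, 3.03211, 5.32110.
Z = Σ e^(−Eᵢ/kT) = e^(−0.456422) + e^(−3.03211) + e^(−5.32110) = 0.633546 + 0.0482138 + 0.00488737 = 0.686647.
⟨E⟩ = Σ Eᵢ e^(−Eᵢ/kT) / Z = (0.995·0.633546 + 6.61·0.0482138 + 11.6·0.00488737) / 0.686647 = 1.465 ×10⁻²¹ J.

1.465 ×10⁻²¹ J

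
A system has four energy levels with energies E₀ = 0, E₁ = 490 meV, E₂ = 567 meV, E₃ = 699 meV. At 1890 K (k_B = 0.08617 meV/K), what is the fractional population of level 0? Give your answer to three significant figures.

k_BT = 0.08617 × 1890 K = 162.86 meV.
Eᵢ/kT = 0, 3.0087, 3.4815, 4.2920.
Z = Σ e^(−Eᵢ/kT) = e^(−0) + e^(−3.0087) + e^(−3.4815) + e^(−4.2920) = 1.0000 + 0.049356 + 0.030761 + 0.013678 = 1.0938.
P₀ = e^(−E₀/kT) / Z = 1.0000/1.0938 = 0.914.

0.914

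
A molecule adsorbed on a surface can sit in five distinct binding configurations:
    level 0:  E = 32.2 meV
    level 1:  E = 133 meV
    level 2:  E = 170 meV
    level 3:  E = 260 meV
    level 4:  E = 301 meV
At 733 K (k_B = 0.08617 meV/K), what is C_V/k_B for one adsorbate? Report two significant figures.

k_BT = 0.08617 × 733 K = 63.16 meV.
Eᵢ/kT = 0.5098, 2.106, 2.692, 4.117, 4.766.
Z = Σ e^(−Eᵢ/kT) = e^(−0.5098) + e^(−2.106) + e^(−2.692) + e^(−4.117) + e^(−4.766) = 0.6006 + 0.1217 + 0.06775 + 0.01629 + 0.008514 = 0.8149.
⟨E⟩ = 66.07 meV, ⟨E²⟩ = 8107 meV².
C_V/k_B = (⟨E²⟩ − ⟨E⟩²)/(kT)² = (8107 − 4365)/3989 = 0.94.

0.94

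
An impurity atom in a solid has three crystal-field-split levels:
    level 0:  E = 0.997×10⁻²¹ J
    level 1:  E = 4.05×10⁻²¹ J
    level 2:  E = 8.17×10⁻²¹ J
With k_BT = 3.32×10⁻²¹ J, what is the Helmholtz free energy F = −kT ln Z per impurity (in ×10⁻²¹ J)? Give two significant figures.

-0.38 ×10⁻²¹ J

Eᵢ/kT = 0.3003, 1.220, 2.461.
Z = Σ e^(−Eᵢ/kT) = e^(−0.3003) + e^(−1.220) + e^(−2.461) = 0.7406 + 0.2952 + 0.08535 = 1.121.
F = −kT ln Z = −3.32 × ln(1.121) = −3.32 × 0.1142 = -0.38 ×10⁻²¹ J.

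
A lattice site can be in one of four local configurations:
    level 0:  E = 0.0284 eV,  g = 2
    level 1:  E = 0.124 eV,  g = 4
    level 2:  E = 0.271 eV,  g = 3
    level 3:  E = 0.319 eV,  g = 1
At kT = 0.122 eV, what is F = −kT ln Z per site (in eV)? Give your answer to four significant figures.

-0.1504 eV

Eᵢ/kT = 0.232787, 1.01639, 2.22131, 2.61475.
Z = Σ gᵢe^(−Eᵢ/kT) = 2·e^(−0.232787) + 4·e^(−1.01639) + 3·e^(−2.22131) + 1·e^(−2.61475) = 1.58464 + 1.44760 + 0.325401 + 0.0731861 = 3.43083.
F = −kT ln Z = −0.122 × ln(3.43083) = −0.122 × 1.23280 = -0.1504 eV.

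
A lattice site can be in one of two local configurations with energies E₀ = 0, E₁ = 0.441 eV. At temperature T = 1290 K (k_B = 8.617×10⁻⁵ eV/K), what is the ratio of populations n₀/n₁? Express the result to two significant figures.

k_BT = 8.617×10⁻⁵ × 1290 K = 0.1112 eV.
n₀/n₁ = exp[−(E₀−E₁)/kT] = exp(−(-0.441 eV)/(0.1112 eV)) = exp(3.966) = 53.

53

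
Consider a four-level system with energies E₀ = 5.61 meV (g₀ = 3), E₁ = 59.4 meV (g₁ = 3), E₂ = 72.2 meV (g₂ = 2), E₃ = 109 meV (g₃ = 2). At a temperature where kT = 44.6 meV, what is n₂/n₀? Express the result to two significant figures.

0.15

n₂/n₀ = (g₂/g₀) exp[−(E₂−E₀)/kT] = (2/3) × exp(−(66.59 meV)/(44.6 meV)) = (2/3) × exp(-1.493) = 0.15.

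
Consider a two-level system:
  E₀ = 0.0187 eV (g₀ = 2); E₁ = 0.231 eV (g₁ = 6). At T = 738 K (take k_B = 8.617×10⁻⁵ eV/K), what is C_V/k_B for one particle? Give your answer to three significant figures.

0.969

k_BT = 8.617×10⁻⁵ × 738 K = 0.063593 eV.
Eᵢ/kT = 0.29406, 3.6325.
Z = Σ gᵢe^(−Eᵢ/kT) = 2·e^(−0.29406) + 6·e^(−3.6325) = 1.4905 + 0.15870 = 1.6492.
⟨E⟩ = 0.039129 eV, ⟨E²⟩ = 0.0054509 eV².
C_V/k_B = (⟨E²⟩ − ⟨E⟩²)/(kT)² = (0.0054509 − 0.0015311)/0.0040441 = 0.969.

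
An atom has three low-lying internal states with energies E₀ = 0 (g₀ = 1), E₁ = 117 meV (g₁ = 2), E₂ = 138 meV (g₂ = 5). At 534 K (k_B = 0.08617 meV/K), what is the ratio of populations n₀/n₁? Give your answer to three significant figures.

k_BT = 0.08617 × 534 K = 46.015 meV.
n₀/n₁ = (g₀/g₁) exp[−(E₀−E₁)/kT] = (1/2) × exp(−(-117 meV)/(46.015 meV)) = (1/2) × exp(2.5426) = 6.36.

6.36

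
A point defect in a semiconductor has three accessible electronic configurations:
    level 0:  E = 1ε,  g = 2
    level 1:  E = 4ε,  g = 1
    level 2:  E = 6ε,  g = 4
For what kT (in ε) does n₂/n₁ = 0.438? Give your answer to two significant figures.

n₂/n₁ = (g₂/g₁) exp[−(E₂−E₁)/kT] = 0.438.
⇒ (E₂−E₁)/kT = ln((4/1)/0.438) = ln(9.132) = 2.212.
kT = 2ε / 2.212 = 0.90 ε.

0.90 ε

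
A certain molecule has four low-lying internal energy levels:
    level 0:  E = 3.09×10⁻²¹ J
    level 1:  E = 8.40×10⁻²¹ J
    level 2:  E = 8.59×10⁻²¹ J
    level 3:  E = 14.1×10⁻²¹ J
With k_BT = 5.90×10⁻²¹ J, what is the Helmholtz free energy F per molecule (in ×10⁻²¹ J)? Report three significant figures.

-0.865 ×10⁻²¹ J

Eᵢ/kT = 0.52373, 1.4237, 1.4559, 2.3898.
Z = Σ e^(−Eᵢ/kT) = e^(−0.52373) + e^(−1.4237) + e^(−1.4559) + e^(−2.3898) = 0.59231 + 0.24082 + 0.23319 + 0.091648 = 1.1580.
F = −kT ln Z = −5.90 × ln(1.1580) = −5.90 × 0.14669 = -0.865 ×10⁻²¹ J.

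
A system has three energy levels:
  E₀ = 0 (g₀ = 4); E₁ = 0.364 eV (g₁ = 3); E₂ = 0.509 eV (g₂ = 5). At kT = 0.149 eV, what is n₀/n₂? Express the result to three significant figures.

n₀/n₂ = (g₀/g₂) exp[−(E₀−E₂)/kT] = (4/5) × exp(−(-0.509 eV)/(0.149 eV)) = (4/5) × exp(3.4161) = 24.4.

24.4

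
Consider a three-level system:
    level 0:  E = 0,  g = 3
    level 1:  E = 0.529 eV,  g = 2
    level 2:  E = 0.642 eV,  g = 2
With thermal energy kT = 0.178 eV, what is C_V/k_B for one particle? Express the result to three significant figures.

Eᵢ/kT = 0, 2.9719, 3.6067.
Z = Σ gᵢe^(−Eᵢ/kT) = 3·e^(−0) + 2·e^(−2.9719) + 2·e^(−3.6067) = 3.0000 + 0.10241 + 0.054283 = 3.1567.
⟨E⟩ = 0.028202 eV, ⟨E²⟩ = 0.016166 eV².
C_V/k_B = (⟨E²⟩ − ⟨E⟩²)/(kT)² = (0.016166 − 0.00079535)/0.031684 = 0.485.

0.485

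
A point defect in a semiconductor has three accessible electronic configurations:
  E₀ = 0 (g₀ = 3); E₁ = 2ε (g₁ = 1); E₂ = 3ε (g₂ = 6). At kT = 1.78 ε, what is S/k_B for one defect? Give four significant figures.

Eᵢ/kT = 0, 1.12360, 1.68539.
Z = Σ gᵢe^(−Eᵢ/kT) = 3·e^(−0) + 1·e^(−1.12360) + 6·e^(−1.68539) = 3.00000 + 0.325107 + 1.11223 = 4.43734.
⟨E⟩ = Σ EᵢPᵢ = 0.898490 ε.
S/k_B = ln Z + ⟨E⟩/kT = ln(4.43734) + 0.898490/1.78 = 1.49006 + 0.504770 = 1.995.

1.995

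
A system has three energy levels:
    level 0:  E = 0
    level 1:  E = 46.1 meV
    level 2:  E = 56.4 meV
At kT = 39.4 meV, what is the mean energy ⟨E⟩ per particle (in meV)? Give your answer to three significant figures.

17.9 meV

Eᵢ/kT = 0, 1.1701, 1.4315.
Z = Σ e^(−Eᵢ/kT) = e^(−0) + e^(−1.1701) + e^(−1.4315) = 1.0000 + 0.31034 + 0.23895 = 1.5493.
⟨E⟩ = Σ Eᵢ e^(−Eᵢ/kT) / Z = (0·1.0000 + 46.1·0.31034 + 56.4·0.23895) / 1.5493 = 17.9 meV.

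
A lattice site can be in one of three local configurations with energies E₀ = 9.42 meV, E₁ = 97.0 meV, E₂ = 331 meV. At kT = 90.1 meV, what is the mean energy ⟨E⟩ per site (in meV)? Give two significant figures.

39 meV

Eᵢ/kT = 0.1046, 1.077, 3.674.
Z = Σ e^(−Eᵢ/kT) = e^(−0.1046) + e^(−1.077) + e^(−3.674) = 0.9007 + 0.3406 + 0.02537 = 1.267.
⟨E⟩ = Σ Eᵢ e^(−Eᵢ/kT) / Z = (9.42·0.9007 + 97.0·0.3406 + 331·0.02537) / 1.267 = 39 meV.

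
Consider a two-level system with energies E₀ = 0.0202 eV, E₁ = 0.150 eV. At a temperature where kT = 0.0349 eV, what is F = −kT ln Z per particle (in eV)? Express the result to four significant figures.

0.01936 eV

Eᵢ/kT = 0.578797, 4.29799.
Z = Σ e^(−Eᵢ/kT) = e^(−0.578797) + e^(−4.29799) = 0.560572 + 0.0135959 = 0.574168.
F = −kT ln Z = −0.0349 × ln(0.574168) = −0.0349 × -0.554833 = 0.01936 eV.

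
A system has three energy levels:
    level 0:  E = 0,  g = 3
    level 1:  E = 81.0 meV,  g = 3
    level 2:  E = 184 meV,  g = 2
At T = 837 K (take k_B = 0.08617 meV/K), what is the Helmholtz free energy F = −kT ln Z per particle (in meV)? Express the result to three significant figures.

k_BT = 0.08617 × 837 K = 72.124 meV.
Eᵢ/kT = 0, 1.1231, 2.5512.
Z = Σ gᵢe^(−Eᵢ/kT) = 3·e^(−0) + 3·e^(−1.1231) + 2·e^(−2.5512) = 3.0000 + 0.97581 + 0.15598 = 4.1318.
F = −kT ln Z = −72.124 × ln(4.1318) = −72.124 × 1.4187 = -102 meV.

-102 meV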